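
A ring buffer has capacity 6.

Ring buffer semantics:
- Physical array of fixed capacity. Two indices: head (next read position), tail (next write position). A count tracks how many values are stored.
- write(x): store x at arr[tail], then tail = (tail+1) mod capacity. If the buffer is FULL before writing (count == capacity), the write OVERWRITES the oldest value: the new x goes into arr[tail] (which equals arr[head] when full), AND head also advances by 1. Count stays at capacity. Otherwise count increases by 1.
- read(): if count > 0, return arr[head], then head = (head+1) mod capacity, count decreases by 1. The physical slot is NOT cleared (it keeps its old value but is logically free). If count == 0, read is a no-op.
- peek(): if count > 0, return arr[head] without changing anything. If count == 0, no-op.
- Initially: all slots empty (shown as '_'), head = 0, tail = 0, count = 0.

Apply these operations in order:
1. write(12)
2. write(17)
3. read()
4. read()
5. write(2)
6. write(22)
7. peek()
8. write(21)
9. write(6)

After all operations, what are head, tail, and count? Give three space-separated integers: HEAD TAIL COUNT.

After op 1 (write(12)): arr=[12 _ _ _ _ _] head=0 tail=1 count=1
After op 2 (write(17)): arr=[12 17 _ _ _ _] head=0 tail=2 count=2
After op 3 (read()): arr=[12 17 _ _ _ _] head=1 tail=2 count=1
After op 4 (read()): arr=[12 17 _ _ _ _] head=2 tail=2 count=0
After op 5 (write(2)): arr=[12 17 2 _ _ _] head=2 tail=3 count=1
After op 6 (write(22)): arr=[12 17 2 22 _ _] head=2 tail=4 count=2
After op 7 (peek()): arr=[12 17 2 22 _ _] head=2 tail=4 count=2
After op 8 (write(21)): arr=[12 17 2 22 21 _] head=2 tail=5 count=3
After op 9 (write(6)): arr=[12 17 2 22 21 6] head=2 tail=0 count=4

Answer: 2 0 4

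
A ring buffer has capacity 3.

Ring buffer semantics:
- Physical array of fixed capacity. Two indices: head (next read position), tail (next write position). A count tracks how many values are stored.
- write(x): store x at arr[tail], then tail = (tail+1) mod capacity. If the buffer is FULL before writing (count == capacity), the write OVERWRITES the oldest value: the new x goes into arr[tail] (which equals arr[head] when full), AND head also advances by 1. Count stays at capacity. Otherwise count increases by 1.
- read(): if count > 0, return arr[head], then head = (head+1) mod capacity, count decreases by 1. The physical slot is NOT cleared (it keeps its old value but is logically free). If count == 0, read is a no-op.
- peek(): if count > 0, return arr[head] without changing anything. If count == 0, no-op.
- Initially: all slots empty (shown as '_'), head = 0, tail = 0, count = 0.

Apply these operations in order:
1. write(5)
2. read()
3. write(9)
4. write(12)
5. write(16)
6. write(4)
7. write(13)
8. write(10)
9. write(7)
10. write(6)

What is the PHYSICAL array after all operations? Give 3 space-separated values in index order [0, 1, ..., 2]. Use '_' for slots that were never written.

After op 1 (write(5)): arr=[5 _ _] head=0 tail=1 count=1
After op 2 (read()): arr=[5 _ _] head=1 tail=1 count=0
After op 3 (write(9)): arr=[5 9 _] head=1 tail=2 count=1
After op 4 (write(12)): arr=[5 9 12] head=1 tail=0 count=2
After op 5 (write(16)): arr=[16 9 12] head=1 tail=1 count=3
After op 6 (write(4)): arr=[16 4 12] head=2 tail=2 count=3
After op 7 (write(13)): arr=[16 4 13] head=0 tail=0 count=3
After op 8 (write(10)): arr=[10 4 13] head=1 tail=1 count=3
After op 9 (write(7)): arr=[10 7 13] head=2 tail=2 count=3
After op 10 (write(6)): arr=[10 7 6] head=0 tail=0 count=3

Answer: 10 7 6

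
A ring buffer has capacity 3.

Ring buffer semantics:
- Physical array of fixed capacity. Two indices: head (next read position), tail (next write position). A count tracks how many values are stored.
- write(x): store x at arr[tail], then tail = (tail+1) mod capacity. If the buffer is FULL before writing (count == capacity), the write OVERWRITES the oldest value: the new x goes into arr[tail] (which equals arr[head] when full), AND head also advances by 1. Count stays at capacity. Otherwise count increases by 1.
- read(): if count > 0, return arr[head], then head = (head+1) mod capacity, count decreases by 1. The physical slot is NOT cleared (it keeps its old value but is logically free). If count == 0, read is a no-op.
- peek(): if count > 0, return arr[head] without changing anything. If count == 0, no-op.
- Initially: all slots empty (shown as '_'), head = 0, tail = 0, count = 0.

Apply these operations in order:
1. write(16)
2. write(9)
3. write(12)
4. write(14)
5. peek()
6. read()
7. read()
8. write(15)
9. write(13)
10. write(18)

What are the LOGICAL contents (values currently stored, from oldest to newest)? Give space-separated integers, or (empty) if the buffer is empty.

Answer: 15 13 18

Derivation:
After op 1 (write(16)): arr=[16 _ _] head=0 tail=1 count=1
After op 2 (write(9)): arr=[16 9 _] head=0 tail=2 count=2
After op 3 (write(12)): arr=[16 9 12] head=0 tail=0 count=3
After op 4 (write(14)): arr=[14 9 12] head=1 tail=1 count=3
After op 5 (peek()): arr=[14 9 12] head=1 tail=1 count=3
After op 6 (read()): arr=[14 9 12] head=2 tail=1 count=2
After op 7 (read()): arr=[14 9 12] head=0 tail=1 count=1
After op 8 (write(15)): arr=[14 15 12] head=0 tail=2 count=2
After op 9 (write(13)): arr=[14 15 13] head=0 tail=0 count=3
After op 10 (write(18)): arr=[18 15 13] head=1 tail=1 count=3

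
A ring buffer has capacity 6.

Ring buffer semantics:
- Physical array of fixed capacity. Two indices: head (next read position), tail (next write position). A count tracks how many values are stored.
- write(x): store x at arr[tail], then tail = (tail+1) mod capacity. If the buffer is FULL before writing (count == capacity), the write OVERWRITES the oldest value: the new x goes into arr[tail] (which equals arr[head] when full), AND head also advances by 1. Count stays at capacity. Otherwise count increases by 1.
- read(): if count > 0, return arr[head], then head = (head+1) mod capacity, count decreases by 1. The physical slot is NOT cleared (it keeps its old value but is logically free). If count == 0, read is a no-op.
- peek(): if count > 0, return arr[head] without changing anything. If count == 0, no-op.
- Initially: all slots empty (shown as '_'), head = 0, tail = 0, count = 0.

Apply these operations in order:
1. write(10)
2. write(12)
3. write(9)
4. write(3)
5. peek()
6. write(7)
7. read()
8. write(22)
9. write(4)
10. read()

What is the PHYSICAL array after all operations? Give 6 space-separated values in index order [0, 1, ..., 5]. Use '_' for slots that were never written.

Answer: 4 12 9 3 7 22

Derivation:
After op 1 (write(10)): arr=[10 _ _ _ _ _] head=0 tail=1 count=1
After op 2 (write(12)): arr=[10 12 _ _ _ _] head=0 tail=2 count=2
After op 3 (write(9)): arr=[10 12 9 _ _ _] head=0 tail=3 count=3
After op 4 (write(3)): arr=[10 12 9 3 _ _] head=0 tail=4 count=4
After op 5 (peek()): arr=[10 12 9 3 _ _] head=0 tail=4 count=4
After op 6 (write(7)): arr=[10 12 9 3 7 _] head=0 tail=5 count=5
After op 7 (read()): arr=[10 12 9 3 7 _] head=1 tail=5 count=4
After op 8 (write(22)): arr=[10 12 9 3 7 22] head=1 tail=0 count=5
After op 9 (write(4)): arr=[4 12 9 3 7 22] head=1 tail=1 count=6
After op 10 (read()): arr=[4 12 9 3 7 22] head=2 tail=1 count=5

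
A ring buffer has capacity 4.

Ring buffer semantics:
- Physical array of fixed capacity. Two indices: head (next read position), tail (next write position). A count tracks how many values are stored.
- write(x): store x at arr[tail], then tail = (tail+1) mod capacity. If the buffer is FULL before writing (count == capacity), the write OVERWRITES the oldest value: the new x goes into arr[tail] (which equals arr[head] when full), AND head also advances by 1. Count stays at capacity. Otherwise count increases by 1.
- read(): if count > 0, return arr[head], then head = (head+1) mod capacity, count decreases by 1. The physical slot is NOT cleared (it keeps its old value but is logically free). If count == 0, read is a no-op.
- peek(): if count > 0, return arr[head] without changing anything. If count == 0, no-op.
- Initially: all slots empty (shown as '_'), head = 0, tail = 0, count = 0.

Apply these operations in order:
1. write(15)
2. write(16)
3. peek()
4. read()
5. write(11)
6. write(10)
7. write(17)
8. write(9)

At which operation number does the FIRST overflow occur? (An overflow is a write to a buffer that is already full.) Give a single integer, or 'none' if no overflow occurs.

Answer: 8

Derivation:
After op 1 (write(15)): arr=[15 _ _ _] head=0 tail=1 count=1
After op 2 (write(16)): arr=[15 16 _ _] head=0 tail=2 count=2
After op 3 (peek()): arr=[15 16 _ _] head=0 tail=2 count=2
After op 4 (read()): arr=[15 16 _ _] head=1 tail=2 count=1
After op 5 (write(11)): arr=[15 16 11 _] head=1 tail=3 count=2
After op 6 (write(10)): arr=[15 16 11 10] head=1 tail=0 count=3
After op 7 (write(17)): arr=[17 16 11 10] head=1 tail=1 count=4
After op 8 (write(9)): arr=[17 9 11 10] head=2 tail=2 count=4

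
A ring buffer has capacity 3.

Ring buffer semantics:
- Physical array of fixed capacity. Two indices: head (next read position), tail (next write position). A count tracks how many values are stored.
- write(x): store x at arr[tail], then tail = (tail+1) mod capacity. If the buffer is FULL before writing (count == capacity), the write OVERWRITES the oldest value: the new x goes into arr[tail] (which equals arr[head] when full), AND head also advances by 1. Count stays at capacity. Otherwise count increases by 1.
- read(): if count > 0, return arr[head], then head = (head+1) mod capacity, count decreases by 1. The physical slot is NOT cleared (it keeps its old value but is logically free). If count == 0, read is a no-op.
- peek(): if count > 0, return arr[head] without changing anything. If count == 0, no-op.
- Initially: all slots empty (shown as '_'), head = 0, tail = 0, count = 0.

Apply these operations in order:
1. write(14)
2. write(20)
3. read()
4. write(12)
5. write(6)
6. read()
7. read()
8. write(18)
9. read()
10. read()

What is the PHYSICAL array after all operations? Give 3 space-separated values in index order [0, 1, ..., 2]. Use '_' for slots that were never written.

Answer: 6 18 12

Derivation:
After op 1 (write(14)): arr=[14 _ _] head=0 tail=1 count=1
After op 2 (write(20)): arr=[14 20 _] head=0 tail=2 count=2
After op 3 (read()): arr=[14 20 _] head=1 tail=2 count=1
After op 4 (write(12)): arr=[14 20 12] head=1 tail=0 count=2
After op 5 (write(6)): arr=[6 20 12] head=1 tail=1 count=3
After op 6 (read()): arr=[6 20 12] head=2 tail=1 count=2
After op 7 (read()): arr=[6 20 12] head=0 tail=1 count=1
After op 8 (write(18)): arr=[6 18 12] head=0 tail=2 count=2
After op 9 (read()): arr=[6 18 12] head=1 tail=2 count=1
After op 10 (read()): arr=[6 18 12] head=2 tail=2 count=0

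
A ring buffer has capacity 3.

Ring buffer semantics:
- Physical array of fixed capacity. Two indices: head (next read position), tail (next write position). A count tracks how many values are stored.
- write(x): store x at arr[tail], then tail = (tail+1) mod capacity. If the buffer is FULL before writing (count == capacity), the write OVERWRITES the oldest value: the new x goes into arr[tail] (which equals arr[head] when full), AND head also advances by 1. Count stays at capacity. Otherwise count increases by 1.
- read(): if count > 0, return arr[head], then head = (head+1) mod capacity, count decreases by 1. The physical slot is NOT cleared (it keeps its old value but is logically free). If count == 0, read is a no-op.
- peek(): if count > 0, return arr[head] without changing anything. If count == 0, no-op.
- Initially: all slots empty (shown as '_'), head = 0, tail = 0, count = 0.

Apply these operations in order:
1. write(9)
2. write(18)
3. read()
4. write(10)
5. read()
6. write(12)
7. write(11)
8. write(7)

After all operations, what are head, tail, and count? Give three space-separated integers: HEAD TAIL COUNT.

Answer: 0 0 3

Derivation:
After op 1 (write(9)): arr=[9 _ _] head=0 tail=1 count=1
After op 2 (write(18)): arr=[9 18 _] head=0 tail=2 count=2
After op 3 (read()): arr=[9 18 _] head=1 tail=2 count=1
After op 4 (write(10)): arr=[9 18 10] head=1 tail=0 count=2
After op 5 (read()): arr=[9 18 10] head=2 tail=0 count=1
After op 6 (write(12)): arr=[12 18 10] head=2 tail=1 count=2
After op 7 (write(11)): arr=[12 11 10] head=2 tail=2 count=3
After op 8 (write(7)): arr=[12 11 7] head=0 tail=0 count=3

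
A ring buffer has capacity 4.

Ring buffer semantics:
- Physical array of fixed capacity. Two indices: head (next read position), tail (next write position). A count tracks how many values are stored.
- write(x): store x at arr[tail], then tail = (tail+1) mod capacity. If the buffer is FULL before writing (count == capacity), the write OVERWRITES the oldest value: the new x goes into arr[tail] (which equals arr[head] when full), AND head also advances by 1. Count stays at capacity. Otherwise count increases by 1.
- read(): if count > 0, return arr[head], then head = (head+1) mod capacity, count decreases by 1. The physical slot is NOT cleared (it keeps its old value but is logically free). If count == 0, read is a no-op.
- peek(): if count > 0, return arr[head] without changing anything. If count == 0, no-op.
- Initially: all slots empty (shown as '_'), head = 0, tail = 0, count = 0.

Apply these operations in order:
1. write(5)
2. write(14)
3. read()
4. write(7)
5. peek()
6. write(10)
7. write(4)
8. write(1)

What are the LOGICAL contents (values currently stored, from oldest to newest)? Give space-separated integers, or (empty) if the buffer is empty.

Answer: 7 10 4 1

Derivation:
After op 1 (write(5)): arr=[5 _ _ _] head=0 tail=1 count=1
After op 2 (write(14)): arr=[5 14 _ _] head=0 tail=2 count=2
After op 3 (read()): arr=[5 14 _ _] head=1 tail=2 count=1
After op 4 (write(7)): arr=[5 14 7 _] head=1 tail=3 count=2
After op 5 (peek()): arr=[5 14 7 _] head=1 tail=3 count=2
After op 6 (write(10)): arr=[5 14 7 10] head=1 tail=0 count=3
After op 7 (write(4)): arr=[4 14 7 10] head=1 tail=1 count=4
After op 8 (write(1)): arr=[4 1 7 10] head=2 tail=2 count=4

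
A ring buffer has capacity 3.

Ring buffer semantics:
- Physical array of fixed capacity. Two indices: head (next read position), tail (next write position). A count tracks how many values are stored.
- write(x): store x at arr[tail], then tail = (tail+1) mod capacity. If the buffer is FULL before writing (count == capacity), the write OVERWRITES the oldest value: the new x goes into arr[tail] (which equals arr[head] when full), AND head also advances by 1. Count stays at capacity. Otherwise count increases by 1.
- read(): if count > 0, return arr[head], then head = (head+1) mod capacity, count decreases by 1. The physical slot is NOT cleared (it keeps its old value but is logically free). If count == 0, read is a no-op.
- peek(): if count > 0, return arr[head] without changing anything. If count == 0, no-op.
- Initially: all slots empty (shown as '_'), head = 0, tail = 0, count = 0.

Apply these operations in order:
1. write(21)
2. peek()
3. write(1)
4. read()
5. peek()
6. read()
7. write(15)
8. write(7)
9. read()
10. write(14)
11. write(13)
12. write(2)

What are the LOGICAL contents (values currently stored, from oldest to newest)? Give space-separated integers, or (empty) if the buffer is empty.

After op 1 (write(21)): arr=[21 _ _] head=0 tail=1 count=1
After op 2 (peek()): arr=[21 _ _] head=0 tail=1 count=1
After op 3 (write(1)): arr=[21 1 _] head=0 tail=2 count=2
After op 4 (read()): arr=[21 1 _] head=1 tail=2 count=1
After op 5 (peek()): arr=[21 1 _] head=1 tail=2 count=1
After op 6 (read()): arr=[21 1 _] head=2 tail=2 count=0
After op 7 (write(15)): arr=[21 1 15] head=2 tail=0 count=1
After op 8 (write(7)): arr=[7 1 15] head=2 tail=1 count=2
After op 9 (read()): arr=[7 1 15] head=0 tail=1 count=1
After op 10 (write(14)): arr=[7 14 15] head=0 tail=2 count=2
After op 11 (write(13)): arr=[7 14 13] head=0 tail=0 count=3
After op 12 (write(2)): arr=[2 14 13] head=1 tail=1 count=3

Answer: 14 13 2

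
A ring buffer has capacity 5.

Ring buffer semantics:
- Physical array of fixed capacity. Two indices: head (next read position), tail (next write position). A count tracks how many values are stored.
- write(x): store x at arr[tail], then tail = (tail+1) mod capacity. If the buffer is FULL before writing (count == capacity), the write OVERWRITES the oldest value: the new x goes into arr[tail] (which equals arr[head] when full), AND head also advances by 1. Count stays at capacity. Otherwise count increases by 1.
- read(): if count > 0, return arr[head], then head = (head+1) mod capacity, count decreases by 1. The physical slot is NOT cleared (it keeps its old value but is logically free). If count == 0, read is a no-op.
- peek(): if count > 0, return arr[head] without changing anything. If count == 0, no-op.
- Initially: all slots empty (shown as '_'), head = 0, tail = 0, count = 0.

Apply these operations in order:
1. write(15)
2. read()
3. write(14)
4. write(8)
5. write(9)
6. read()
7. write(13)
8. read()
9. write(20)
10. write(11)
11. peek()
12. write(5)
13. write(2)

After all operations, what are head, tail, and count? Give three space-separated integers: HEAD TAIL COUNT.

Answer: 4 4 5

Derivation:
After op 1 (write(15)): arr=[15 _ _ _ _] head=0 tail=1 count=1
After op 2 (read()): arr=[15 _ _ _ _] head=1 tail=1 count=0
After op 3 (write(14)): arr=[15 14 _ _ _] head=1 tail=2 count=1
After op 4 (write(8)): arr=[15 14 8 _ _] head=1 tail=3 count=2
After op 5 (write(9)): arr=[15 14 8 9 _] head=1 tail=4 count=3
After op 6 (read()): arr=[15 14 8 9 _] head=2 tail=4 count=2
After op 7 (write(13)): arr=[15 14 8 9 13] head=2 tail=0 count=3
After op 8 (read()): arr=[15 14 8 9 13] head=3 tail=0 count=2
After op 9 (write(20)): arr=[20 14 8 9 13] head=3 tail=1 count=3
After op 10 (write(11)): arr=[20 11 8 9 13] head=3 tail=2 count=4
After op 11 (peek()): arr=[20 11 8 9 13] head=3 tail=2 count=4
After op 12 (write(5)): arr=[20 11 5 9 13] head=3 tail=3 count=5
After op 13 (write(2)): arr=[20 11 5 2 13] head=4 tail=4 count=5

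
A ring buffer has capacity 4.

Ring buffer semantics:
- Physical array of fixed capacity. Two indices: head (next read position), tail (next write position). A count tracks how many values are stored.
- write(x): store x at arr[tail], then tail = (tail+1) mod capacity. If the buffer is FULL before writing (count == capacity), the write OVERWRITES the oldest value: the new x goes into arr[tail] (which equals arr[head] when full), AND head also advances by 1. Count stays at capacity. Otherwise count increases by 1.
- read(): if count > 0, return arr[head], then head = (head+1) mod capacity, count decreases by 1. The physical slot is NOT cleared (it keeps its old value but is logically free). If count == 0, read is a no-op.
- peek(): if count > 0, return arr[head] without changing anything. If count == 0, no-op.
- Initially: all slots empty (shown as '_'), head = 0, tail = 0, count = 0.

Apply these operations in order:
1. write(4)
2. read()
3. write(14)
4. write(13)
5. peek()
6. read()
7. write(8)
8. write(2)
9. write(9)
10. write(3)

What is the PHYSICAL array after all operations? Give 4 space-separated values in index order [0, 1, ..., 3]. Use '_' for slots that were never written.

After op 1 (write(4)): arr=[4 _ _ _] head=0 tail=1 count=1
After op 2 (read()): arr=[4 _ _ _] head=1 tail=1 count=0
After op 3 (write(14)): arr=[4 14 _ _] head=1 tail=2 count=1
After op 4 (write(13)): arr=[4 14 13 _] head=1 tail=3 count=2
After op 5 (peek()): arr=[4 14 13 _] head=1 tail=3 count=2
After op 6 (read()): arr=[4 14 13 _] head=2 tail=3 count=1
After op 7 (write(8)): arr=[4 14 13 8] head=2 tail=0 count=2
After op 8 (write(2)): arr=[2 14 13 8] head=2 tail=1 count=3
After op 9 (write(9)): arr=[2 9 13 8] head=2 tail=2 count=4
After op 10 (write(3)): arr=[2 9 3 8] head=3 tail=3 count=4

Answer: 2 9 3 8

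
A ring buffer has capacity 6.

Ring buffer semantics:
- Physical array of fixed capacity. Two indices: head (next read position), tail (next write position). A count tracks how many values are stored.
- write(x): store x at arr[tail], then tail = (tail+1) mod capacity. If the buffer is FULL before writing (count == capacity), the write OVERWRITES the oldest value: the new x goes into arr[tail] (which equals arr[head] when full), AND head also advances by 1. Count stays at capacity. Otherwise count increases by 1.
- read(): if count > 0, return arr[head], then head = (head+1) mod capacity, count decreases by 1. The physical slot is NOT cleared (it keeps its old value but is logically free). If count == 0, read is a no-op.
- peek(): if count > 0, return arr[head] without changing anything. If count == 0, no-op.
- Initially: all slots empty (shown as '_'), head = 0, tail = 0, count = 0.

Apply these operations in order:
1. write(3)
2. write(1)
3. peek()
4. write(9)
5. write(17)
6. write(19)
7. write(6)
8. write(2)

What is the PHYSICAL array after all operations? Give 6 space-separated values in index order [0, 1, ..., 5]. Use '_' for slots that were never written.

After op 1 (write(3)): arr=[3 _ _ _ _ _] head=0 tail=1 count=1
After op 2 (write(1)): arr=[3 1 _ _ _ _] head=0 tail=2 count=2
After op 3 (peek()): arr=[3 1 _ _ _ _] head=0 tail=2 count=2
After op 4 (write(9)): arr=[3 1 9 _ _ _] head=0 tail=3 count=3
After op 5 (write(17)): arr=[3 1 9 17 _ _] head=0 tail=4 count=4
After op 6 (write(19)): arr=[3 1 9 17 19 _] head=0 tail=5 count=5
After op 7 (write(6)): arr=[3 1 9 17 19 6] head=0 tail=0 count=6
After op 8 (write(2)): arr=[2 1 9 17 19 6] head=1 tail=1 count=6

Answer: 2 1 9 17 19 6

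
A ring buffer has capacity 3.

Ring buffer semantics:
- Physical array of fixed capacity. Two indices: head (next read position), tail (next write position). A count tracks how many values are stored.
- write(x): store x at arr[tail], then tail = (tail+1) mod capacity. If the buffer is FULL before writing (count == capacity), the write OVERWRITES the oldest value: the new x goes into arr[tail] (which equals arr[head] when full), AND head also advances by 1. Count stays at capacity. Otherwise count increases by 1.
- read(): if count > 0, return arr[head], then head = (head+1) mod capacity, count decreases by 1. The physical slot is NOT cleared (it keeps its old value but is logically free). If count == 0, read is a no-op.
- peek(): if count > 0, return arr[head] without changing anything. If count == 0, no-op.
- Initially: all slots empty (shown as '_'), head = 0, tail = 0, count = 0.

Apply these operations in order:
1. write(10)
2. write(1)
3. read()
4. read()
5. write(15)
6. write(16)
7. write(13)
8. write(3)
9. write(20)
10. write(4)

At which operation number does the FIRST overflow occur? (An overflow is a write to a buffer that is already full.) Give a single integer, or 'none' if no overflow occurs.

After op 1 (write(10)): arr=[10 _ _] head=0 tail=1 count=1
After op 2 (write(1)): arr=[10 1 _] head=0 tail=2 count=2
After op 3 (read()): arr=[10 1 _] head=1 tail=2 count=1
After op 4 (read()): arr=[10 1 _] head=2 tail=2 count=0
After op 5 (write(15)): arr=[10 1 15] head=2 tail=0 count=1
After op 6 (write(16)): arr=[16 1 15] head=2 tail=1 count=2
After op 7 (write(13)): arr=[16 13 15] head=2 tail=2 count=3
After op 8 (write(3)): arr=[16 13 3] head=0 tail=0 count=3
After op 9 (write(20)): arr=[20 13 3] head=1 tail=1 count=3
After op 10 (write(4)): arr=[20 4 3] head=2 tail=2 count=3

Answer: 8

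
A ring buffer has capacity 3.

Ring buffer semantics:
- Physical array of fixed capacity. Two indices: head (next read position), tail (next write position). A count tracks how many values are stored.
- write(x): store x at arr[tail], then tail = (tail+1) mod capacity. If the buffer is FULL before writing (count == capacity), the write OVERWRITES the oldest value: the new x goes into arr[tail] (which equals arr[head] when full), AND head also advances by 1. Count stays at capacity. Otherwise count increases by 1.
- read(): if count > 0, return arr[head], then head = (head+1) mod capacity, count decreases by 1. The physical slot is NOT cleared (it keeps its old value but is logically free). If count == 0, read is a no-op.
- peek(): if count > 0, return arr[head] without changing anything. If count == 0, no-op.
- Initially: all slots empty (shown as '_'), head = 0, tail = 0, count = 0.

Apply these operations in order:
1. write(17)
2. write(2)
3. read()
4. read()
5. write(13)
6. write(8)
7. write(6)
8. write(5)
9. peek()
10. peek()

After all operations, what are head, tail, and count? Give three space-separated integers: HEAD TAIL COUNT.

After op 1 (write(17)): arr=[17 _ _] head=0 tail=1 count=1
After op 2 (write(2)): arr=[17 2 _] head=0 tail=2 count=2
After op 3 (read()): arr=[17 2 _] head=1 tail=2 count=1
After op 4 (read()): arr=[17 2 _] head=2 tail=2 count=0
After op 5 (write(13)): arr=[17 2 13] head=2 tail=0 count=1
After op 6 (write(8)): arr=[8 2 13] head=2 tail=1 count=2
After op 7 (write(6)): arr=[8 6 13] head=2 tail=2 count=3
After op 8 (write(5)): arr=[8 6 5] head=0 tail=0 count=3
After op 9 (peek()): arr=[8 6 5] head=0 tail=0 count=3
After op 10 (peek()): arr=[8 6 5] head=0 tail=0 count=3

Answer: 0 0 3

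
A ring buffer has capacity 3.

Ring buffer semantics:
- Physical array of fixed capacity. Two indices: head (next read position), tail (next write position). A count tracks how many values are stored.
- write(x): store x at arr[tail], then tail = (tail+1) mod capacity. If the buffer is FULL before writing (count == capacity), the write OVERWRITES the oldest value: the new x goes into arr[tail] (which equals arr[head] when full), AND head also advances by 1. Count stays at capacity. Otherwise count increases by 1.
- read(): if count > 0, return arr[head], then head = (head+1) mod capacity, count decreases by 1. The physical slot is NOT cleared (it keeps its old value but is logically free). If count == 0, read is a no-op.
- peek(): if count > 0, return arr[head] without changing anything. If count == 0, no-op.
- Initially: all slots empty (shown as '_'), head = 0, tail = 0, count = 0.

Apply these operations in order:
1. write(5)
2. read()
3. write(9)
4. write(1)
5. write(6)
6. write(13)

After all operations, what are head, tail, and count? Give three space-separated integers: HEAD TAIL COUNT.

Answer: 2 2 3

Derivation:
After op 1 (write(5)): arr=[5 _ _] head=0 tail=1 count=1
After op 2 (read()): arr=[5 _ _] head=1 tail=1 count=0
After op 3 (write(9)): arr=[5 9 _] head=1 tail=2 count=1
After op 4 (write(1)): arr=[5 9 1] head=1 tail=0 count=2
After op 5 (write(6)): arr=[6 9 1] head=1 tail=1 count=3
After op 6 (write(13)): arr=[6 13 1] head=2 tail=2 count=3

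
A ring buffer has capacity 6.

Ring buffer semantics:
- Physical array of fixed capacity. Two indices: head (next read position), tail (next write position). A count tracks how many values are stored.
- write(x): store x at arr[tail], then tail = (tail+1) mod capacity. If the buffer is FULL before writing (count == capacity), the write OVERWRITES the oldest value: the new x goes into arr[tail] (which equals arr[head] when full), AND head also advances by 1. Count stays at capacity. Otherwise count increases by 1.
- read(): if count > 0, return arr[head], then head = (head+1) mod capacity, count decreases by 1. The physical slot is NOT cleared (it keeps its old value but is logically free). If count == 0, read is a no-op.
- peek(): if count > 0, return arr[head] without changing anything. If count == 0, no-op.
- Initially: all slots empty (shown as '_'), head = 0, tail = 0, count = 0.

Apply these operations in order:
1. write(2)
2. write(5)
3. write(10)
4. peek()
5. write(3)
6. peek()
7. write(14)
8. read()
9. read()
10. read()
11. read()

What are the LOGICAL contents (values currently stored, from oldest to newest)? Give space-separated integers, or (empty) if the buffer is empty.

Answer: 14

Derivation:
After op 1 (write(2)): arr=[2 _ _ _ _ _] head=0 tail=1 count=1
After op 2 (write(5)): arr=[2 5 _ _ _ _] head=0 tail=2 count=2
After op 3 (write(10)): arr=[2 5 10 _ _ _] head=0 tail=3 count=3
After op 4 (peek()): arr=[2 5 10 _ _ _] head=0 tail=3 count=3
After op 5 (write(3)): arr=[2 5 10 3 _ _] head=0 tail=4 count=4
After op 6 (peek()): arr=[2 5 10 3 _ _] head=0 tail=4 count=4
After op 7 (write(14)): arr=[2 5 10 3 14 _] head=0 tail=5 count=5
After op 8 (read()): arr=[2 5 10 3 14 _] head=1 tail=5 count=4
After op 9 (read()): arr=[2 5 10 3 14 _] head=2 tail=5 count=3
After op 10 (read()): arr=[2 5 10 3 14 _] head=3 tail=5 count=2
After op 11 (read()): arr=[2 5 10 3 14 _] head=4 tail=5 count=1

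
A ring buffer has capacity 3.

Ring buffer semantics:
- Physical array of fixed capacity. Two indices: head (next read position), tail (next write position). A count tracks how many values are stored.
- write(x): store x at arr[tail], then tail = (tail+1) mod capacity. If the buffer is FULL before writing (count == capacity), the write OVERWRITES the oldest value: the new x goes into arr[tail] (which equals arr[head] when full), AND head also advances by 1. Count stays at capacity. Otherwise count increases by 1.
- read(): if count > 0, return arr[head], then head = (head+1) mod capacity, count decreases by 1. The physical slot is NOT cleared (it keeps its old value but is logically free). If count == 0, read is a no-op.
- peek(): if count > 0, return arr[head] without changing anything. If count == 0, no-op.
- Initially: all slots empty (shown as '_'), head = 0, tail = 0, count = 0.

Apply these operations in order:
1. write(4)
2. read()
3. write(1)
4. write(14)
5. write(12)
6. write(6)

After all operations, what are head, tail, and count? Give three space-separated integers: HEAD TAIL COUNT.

Answer: 2 2 3

Derivation:
After op 1 (write(4)): arr=[4 _ _] head=0 tail=1 count=1
After op 2 (read()): arr=[4 _ _] head=1 tail=1 count=0
After op 3 (write(1)): arr=[4 1 _] head=1 tail=2 count=1
After op 4 (write(14)): arr=[4 1 14] head=1 tail=0 count=2
After op 5 (write(12)): arr=[12 1 14] head=1 tail=1 count=3
After op 6 (write(6)): arr=[12 6 14] head=2 tail=2 count=3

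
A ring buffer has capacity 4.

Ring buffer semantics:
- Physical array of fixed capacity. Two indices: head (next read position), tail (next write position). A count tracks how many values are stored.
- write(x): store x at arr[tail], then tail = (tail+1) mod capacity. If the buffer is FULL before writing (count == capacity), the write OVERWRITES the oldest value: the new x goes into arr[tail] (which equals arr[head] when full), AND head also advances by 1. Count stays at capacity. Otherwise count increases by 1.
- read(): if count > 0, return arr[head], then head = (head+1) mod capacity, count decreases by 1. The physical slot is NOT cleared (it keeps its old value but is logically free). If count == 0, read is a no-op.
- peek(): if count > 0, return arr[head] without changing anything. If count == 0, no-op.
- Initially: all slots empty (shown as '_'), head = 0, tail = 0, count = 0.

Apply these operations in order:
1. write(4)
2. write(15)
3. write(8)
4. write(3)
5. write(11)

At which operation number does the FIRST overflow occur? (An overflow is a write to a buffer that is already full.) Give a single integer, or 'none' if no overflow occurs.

Answer: 5

Derivation:
After op 1 (write(4)): arr=[4 _ _ _] head=0 tail=1 count=1
After op 2 (write(15)): arr=[4 15 _ _] head=0 tail=2 count=2
After op 3 (write(8)): arr=[4 15 8 _] head=0 tail=3 count=3
After op 4 (write(3)): arr=[4 15 8 3] head=0 tail=0 count=4
After op 5 (write(11)): arr=[11 15 8 3] head=1 tail=1 count=4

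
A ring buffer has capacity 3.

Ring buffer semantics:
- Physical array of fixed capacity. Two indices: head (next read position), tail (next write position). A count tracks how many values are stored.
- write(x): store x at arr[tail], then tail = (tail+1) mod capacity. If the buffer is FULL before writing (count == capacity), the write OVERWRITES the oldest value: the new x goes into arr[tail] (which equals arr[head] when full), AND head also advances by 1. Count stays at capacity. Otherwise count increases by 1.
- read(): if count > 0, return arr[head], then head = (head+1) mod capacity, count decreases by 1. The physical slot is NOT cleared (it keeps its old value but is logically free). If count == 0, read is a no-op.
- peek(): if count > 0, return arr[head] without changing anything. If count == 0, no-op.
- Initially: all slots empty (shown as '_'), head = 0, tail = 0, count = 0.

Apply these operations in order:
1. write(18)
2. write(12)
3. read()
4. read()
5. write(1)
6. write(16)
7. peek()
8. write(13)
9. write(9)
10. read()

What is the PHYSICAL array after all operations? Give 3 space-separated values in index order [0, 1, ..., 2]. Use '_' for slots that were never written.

After op 1 (write(18)): arr=[18 _ _] head=0 tail=1 count=1
After op 2 (write(12)): arr=[18 12 _] head=0 tail=2 count=2
After op 3 (read()): arr=[18 12 _] head=1 tail=2 count=1
After op 4 (read()): arr=[18 12 _] head=2 tail=2 count=0
After op 5 (write(1)): arr=[18 12 1] head=2 tail=0 count=1
After op 6 (write(16)): arr=[16 12 1] head=2 tail=1 count=2
After op 7 (peek()): arr=[16 12 1] head=2 tail=1 count=2
After op 8 (write(13)): arr=[16 13 1] head=2 tail=2 count=3
After op 9 (write(9)): arr=[16 13 9] head=0 tail=0 count=3
After op 10 (read()): arr=[16 13 9] head=1 tail=0 count=2

Answer: 16 13 9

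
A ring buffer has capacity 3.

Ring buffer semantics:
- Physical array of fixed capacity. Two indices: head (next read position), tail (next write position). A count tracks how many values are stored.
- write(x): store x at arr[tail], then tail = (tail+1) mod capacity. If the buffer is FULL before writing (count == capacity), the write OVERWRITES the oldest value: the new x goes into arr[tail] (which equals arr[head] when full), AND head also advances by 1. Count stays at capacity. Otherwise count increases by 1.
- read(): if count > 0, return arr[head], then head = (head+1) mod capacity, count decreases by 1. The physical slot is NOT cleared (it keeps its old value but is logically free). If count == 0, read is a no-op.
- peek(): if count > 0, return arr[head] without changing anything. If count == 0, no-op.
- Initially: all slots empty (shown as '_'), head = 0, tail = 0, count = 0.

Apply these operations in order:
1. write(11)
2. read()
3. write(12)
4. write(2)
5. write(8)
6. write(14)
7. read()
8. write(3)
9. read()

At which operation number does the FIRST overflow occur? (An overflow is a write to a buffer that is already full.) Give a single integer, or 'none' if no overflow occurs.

After op 1 (write(11)): arr=[11 _ _] head=0 tail=1 count=1
After op 2 (read()): arr=[11 _ _] head=1 tail=1 count=0
After op 3 (write(12)): arr=[11 12 _] head=1 tail=2 count=1
After op 4 (write(2)): arr=[11 12 2] head=1 tail=0 count=2
After op 5 (write(8)): arr=[8 12 2] head=1 tail=1 count=3
After op 6 (write(14)): arr=[8 14 2] head=2 tail=2 count=3
After op 7 (read()): arr=[8 14 2] head=0 tail=2 count=2
After op 8 (write(3)): arr=[8 14 3] head=0 tail=0 count=3
After op 9 (read()): arr=[8 14 3] head=1 tail=0 count=2

Answer: 6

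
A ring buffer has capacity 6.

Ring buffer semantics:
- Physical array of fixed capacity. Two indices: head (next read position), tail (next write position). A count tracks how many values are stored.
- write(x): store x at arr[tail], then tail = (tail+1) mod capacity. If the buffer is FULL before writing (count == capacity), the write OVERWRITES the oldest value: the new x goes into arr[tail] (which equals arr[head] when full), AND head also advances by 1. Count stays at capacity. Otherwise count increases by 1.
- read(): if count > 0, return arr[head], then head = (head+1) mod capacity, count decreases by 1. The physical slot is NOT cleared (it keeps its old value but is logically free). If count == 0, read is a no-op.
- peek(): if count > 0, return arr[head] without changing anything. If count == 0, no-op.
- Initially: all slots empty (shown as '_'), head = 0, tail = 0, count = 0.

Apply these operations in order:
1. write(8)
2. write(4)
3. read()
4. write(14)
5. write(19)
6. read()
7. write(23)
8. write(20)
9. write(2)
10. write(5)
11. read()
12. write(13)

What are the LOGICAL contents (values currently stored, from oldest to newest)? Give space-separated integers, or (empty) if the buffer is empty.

Answer: 19 23 20 2 5 13

Derivation:
After op 1 (write(8)): arr=[8 _ _ _ _ _] head=0 tail=1 count=1
After op 2 (write(4)): arr=[8 4 _ _ _ _] head=0 tail=2 count=2
After op 3 (read()): arr=[8 4 _ _ _ _] head=1 tail=2 count=1
After op 4 (write(14)): arr=[8 4 14 _ _ _] head=1 tail=3 count=2
After op 5 (write(19)): arr=[8 4 14 19 _ _] head=1 tail=4 count=3
After op 6 (read()): arr=[8 4 14 19 _ _] head=2 tail=4 count=2
After op 7 (write(23)): arr=[8 4 14 19 23 _] head=2 tail=5 count=3
After op 8 (write(20)): arr=[8 4 14 19 23 20] head=2 tail=0 count=4
After op 9 (write(2)): arr=[2 4 14 19 23 20] head=2 tail=1 count=5
After op 10 (write(5)): arr=[2 5 14 19 23 20] head=2 tail=2 count=6
After op 11 (read()): arr=[2 5 14 19 23 20] head=3 tail=2 count=5
After op 12 (write(13)): arr=[2 5 13 19 23 20] head=3 tail=3 count=6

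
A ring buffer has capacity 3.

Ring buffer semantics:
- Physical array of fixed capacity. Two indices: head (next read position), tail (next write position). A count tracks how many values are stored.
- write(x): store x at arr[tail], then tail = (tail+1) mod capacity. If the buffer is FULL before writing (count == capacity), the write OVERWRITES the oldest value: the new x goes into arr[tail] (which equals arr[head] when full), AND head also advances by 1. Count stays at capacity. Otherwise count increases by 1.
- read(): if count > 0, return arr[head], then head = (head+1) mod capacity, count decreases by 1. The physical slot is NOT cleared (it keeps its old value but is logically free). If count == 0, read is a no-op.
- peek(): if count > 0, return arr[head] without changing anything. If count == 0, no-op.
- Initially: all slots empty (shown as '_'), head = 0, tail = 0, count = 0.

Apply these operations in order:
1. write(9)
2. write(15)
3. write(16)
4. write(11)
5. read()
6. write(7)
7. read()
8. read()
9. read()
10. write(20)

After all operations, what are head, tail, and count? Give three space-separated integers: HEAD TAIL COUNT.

After op 1 (write(9)): arr=[9 _ _] head=0 tail=1 count=1
After op 2 (write(15)): arr=[9 15 _] head=0 tail=2 count=2
After op 3 (write(16)): arr=[9 15 16] head=0 tail=0 count=3
After op 4 (write(11)): arr=[11 15 16] head=1 tail=1 count=3
After op 5 (read()): arr=[11 15 16] head=2 tail=1 count=2
After op 6 (write(7)): arr=[11 7 16] head=2 tail=2 count=3
After op 7 (read()): arr=[11 7 16] head=0 tail=2 count=2
After op 8 (read()): arr=[11 7 16] head=1 tail=2 count=1
After op 9 (read()): arr=[11 7 16] head=2 tail=2 count=0
After op 10 (write(20)): arr=[11 7 20] head=2 tail=0 count=1

Answer: 2 0 1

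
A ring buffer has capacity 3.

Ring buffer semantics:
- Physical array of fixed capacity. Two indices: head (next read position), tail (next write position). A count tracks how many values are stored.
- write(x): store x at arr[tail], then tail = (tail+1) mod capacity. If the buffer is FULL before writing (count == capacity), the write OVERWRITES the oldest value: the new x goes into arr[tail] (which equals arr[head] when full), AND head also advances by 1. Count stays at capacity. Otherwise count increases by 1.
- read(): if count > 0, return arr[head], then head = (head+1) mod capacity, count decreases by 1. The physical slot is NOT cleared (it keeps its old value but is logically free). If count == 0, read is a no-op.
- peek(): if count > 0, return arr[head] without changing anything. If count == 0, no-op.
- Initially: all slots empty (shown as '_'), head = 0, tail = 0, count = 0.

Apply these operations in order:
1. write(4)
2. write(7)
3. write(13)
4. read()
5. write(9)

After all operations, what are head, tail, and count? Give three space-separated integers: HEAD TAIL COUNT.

After op 1 (write(4)): arr=[4 _ _] head=0 tail=1 count=1
After op 2 (write(7)): arr=[4 7 _] head=0 tail=2 count=2
After op 3 (write(13)): arr=[4 7 13] head=0 tail=0 count=3
After op 4 (read()): arr=[4 7 13] head=1 tail=0 count=2
After op 5 (write(9)): arr=[9 7 13] head=1 tail=1 count=3

Answer: 1 1 3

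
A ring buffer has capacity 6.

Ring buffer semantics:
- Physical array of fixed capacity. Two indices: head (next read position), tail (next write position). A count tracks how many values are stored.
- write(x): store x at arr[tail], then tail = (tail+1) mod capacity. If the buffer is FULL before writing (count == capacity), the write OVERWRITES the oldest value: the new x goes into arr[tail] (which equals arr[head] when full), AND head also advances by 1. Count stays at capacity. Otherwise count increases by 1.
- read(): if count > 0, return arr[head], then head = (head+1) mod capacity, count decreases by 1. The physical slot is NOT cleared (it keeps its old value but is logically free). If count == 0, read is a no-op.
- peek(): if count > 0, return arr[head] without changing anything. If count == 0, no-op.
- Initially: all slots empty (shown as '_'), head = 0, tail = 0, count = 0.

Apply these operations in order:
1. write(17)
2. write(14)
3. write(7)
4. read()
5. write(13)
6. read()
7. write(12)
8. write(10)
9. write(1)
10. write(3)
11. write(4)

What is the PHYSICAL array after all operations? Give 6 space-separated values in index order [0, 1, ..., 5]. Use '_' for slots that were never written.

Answer: 1 3 4 13 12 10

Derivation:
After op 1 (write(17)): arr=[17 _ _ _ _ _] head=0 tail=1 count=1
After op 2 (write(14)): arr=[17 14 _ _ _ _] head=0 tail=2 count=2
After op 3 (write(7)): arr=[17 14 7 _ _ _] head=0 tail=3 count=3
After op 4 (read()): arr=[17 14 7 _ _ _] head=1 tail=3 count=2
After op 5 (write(13)): arr=[17 14 7 13 _ _] head=1 tail=4 count=3
After op 6 (read()): arr=[17 14 7 13 _ _] head=2 tail=4 count=2
After op 7 (write(12)): arr=[17 14 7 13 12 _] head=2 tail=5 count=3
After op 8 (write(10)): arr=[17 14 7 13 12 10] head=2 tail=0 count=4
After op 9 (write(1)): arr=[1 14 7 13 12 10] head=2 tail=1 count=5
After op 10 (write(3)): arr=[1 3 7 13 12 10] head=2 tail=2 count=6
After op 11 (write(4)): arr=[1 3 4 13 12 10] head=3 tail=3 count=6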